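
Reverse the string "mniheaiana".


Input: mniheaiana
Reading characters right to left:
  Position 9: 'a'
  Position 8: 'n'
  Position 7: 'a'
  Position 6: 'i'
  Position 5: 'a'
  Position 4: 'e'
  Position 3: 'h'
  Position 2: 'i'
  Position 1: 'n'
  Position 0: 'm'
Reversed: anaiaehinm

anaiaehinm


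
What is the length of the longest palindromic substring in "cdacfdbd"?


Input: "cdacfdbd"
Checking substrings for palindromes:
  [5:8] "dbd" (len 3) => palindrome
Longest palindromic substring: "dbd" with length 3

3


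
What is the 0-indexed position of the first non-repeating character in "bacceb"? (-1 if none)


Input: bacceb
Character frequencies:
  'a': 1
  'b': 2
  'c': 2
  'e': 1
Scanning left to right for freq == 1:
  Position 0 ('b'): freq=2, skip
  Position 1 ('a'): unique! => answer = 1

1


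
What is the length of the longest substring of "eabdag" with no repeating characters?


Input: "eabdag"
Sliding window (track last position of each char):
  Position 0 ('e'): window [0,0] length 1 -- new best
  Position 1 ('a'): window [0,1] length 2 -- new best
  Position 2 ('b'): window [0,2] length 3 -- new best
  Position 3 ('d'): window [0,3] length 4 -- new best
  Position 4 ('a'): repeat (last at 1), move window start to 2
  Position 4 ('a'): window [2,4] length 3
  Position 5 ('g'): window [2,5] length 4
Longest substring with no repeats: "eabd" with length 4

4


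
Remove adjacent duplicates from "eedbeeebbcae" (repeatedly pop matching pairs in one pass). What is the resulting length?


Input: eedbeeebbcae
Stack-based adjacent duplicate removal:
  Read 'e': push. Stack: e
  Read 'e': matches stack top 'e' => pop. Stack: (empty)
  Read 'd': push. Stack: d
  Read 'b': push. Stack: db
  Read 'e': push. Stack: dbe
  Read 'e': matches stack top 'e' => pop. Stack: db
  Read 'e': push. Stack: dbe
  Read 'b': push. Stack: dbeb
  Read 'b': matches stack top 'b' => pop. Stack: dbe
  Read 'c': push. Stack: dbec
  Read 'a': push. Stack: dbeca
  Read 'e': push. Stack: dbecae
Final stack: "dbecae" (length 6)

6


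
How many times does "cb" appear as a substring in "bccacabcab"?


Searching for "cb" in "bccacabcab"
Scanning each position:
  Position 0: "bc" => no
  Position 1: "cc" => no
  Position 2: "ca" => no
  Position 3: "ac" => no
  Position 4: "ca" => no
  Position 5: "ab" => no
  Position 6: "bc" => no
  Position 7: "ca" => no
  Position 8: "ab" => no
Total occurrences: 0

0


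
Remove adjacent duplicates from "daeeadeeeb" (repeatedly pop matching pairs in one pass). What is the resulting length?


Input: daeeadeeeb
Stack-based adjacent duplicate removal:
  Read 'd': push. Stack: d
  Read 'a': push. Stack: da
  Read 'e': push. Stack: dae
  Read 'e': matches stack top 'e' => pop. Stack: da
  Read 'a': matches stack top 'a' => pop. Stack: d
  Read 'd': matches stack top 'd' => pop. Stack: (empty)
  Read 'e': push. Stack: e
  Read 'e': matches stack top 'e' => pop. Stack: (empty)
  Read 'e': push. Stack: e
  Read 'b': push. Stack: eb
Final stack: "eb" (length 2)

2


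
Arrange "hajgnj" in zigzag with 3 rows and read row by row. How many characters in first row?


Zigzag "hajgnj" into 3 rows:
Placing characters:
  'h' => row 0
  'a' => row 1
  'j' => row 2
  'g' => row 1
  'n' => row 0
  'j' => row 1
Rows:
  Row 0: "hn"
  Row 1: "agj"
  Row 2: "j"
First row length: 2

2


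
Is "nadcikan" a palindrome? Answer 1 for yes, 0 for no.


Input: nadcikan
Reversed: nakicdan
  Compare pos 0 ('n') with pos 7 ('n'): match
  Compare pos 1 ('a') with pos 6 ('a'): match
  Compare pos 2 ('d') with pos 5 ('k'): MISMATCH
  Compare pos 3 ('c') with pos 4 ('i'): MISMATCH
Result: not a palindrome

0


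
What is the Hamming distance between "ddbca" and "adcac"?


Comparing "ddbca" and "adcac" position by position:
  Position 0: 'd' vs 'a' => differ
  Position 1: 'd' vs 'd' => same
  Position 2: 'b' vs 'c' => differ
  Position 3: 'c' vs 'a' => differ
  Position 4: 'a' vs 'c' => differ
Total differences (Hamming distance): 4

4


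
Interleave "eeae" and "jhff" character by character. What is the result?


Interleaving "eeae" and "jhff":
  Position 0: 'e' from first, 'j' from second => "ej"
  Position 1: 'e' from first, 'h' from second => "eh"
  Position 2: 'a' from first, 'f' from second => "af"
  Position 3: 'e' from first, 'f' from second => "ef"
Result: ejehafef

ejehafef


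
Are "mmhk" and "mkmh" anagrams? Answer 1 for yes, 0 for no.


Strings: "mmhk", "mkmh"
Sorted first:  hkmm
Sorted second: hkmm
Sorted forms match => anagrams

1


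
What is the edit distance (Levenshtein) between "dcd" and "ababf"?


Computing edit distance: "dcd" -> "ababf"
DP table:
           a    b    a    b    f
      0    1    2    3    4    5
  d   1    1    2    3    4    5
  c   2    2    2    3    4    5
  d   3    3    3    3    4    5
Edit distance = dp[3][5] = 5

5


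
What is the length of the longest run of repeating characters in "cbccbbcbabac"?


Input: "cbccbbcbabac"
Scanning for longest run:
  Position 1 ('b'): new char, reset run to 1
  Position 2 ('c'): new char, reset run to 1
  Position 3 ('c'): continues run of 'c', length=2
  Position 4 ('b'): new char, reset run to 1
  Position 5 ('b'): continues run of 'b', length=2
  Position 6 ('c'): new char, reset run to 1
  Position 7 ('b'): new char, reset run to 1
  Position 8 ('a'): new char, reset run to 1
  Position 9 ('b'): new char, reset run to 1
  Position 10 ('a'): new char, reset run to 1
  Position 11 ('c'): new char, reset run to 1
Longest run: 'c' with length 2

2


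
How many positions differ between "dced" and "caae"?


Comparing "dced" and "caae" position by position:
  Position 0: 'd' vs 'c' => DIFFER
  Position 1: 'c' vs 'a' => DIFFER
  Position 2: 'e' vs 'a' => DIFFER
  Position 3: 'd' vs 'e' => DIFFER
Positions that differ: 4

4


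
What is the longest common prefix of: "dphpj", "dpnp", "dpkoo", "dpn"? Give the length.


Words: dphpj, dpnp, dpkoo, dpn
  Position 0: all 'd' => match
  Position 1: all 'p' => match
  Position 2: ('h', 'n', 'k', 'n') => mismatch, stop
LCP = "dp" (length 2)

2


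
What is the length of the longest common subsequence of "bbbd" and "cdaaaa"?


LCS of "bbbd" and "cdaaaa"
DP table:
           c    d    a    a    a    a
      0    0    0    0    0    0    0
  b   0    0    0    0    0    0    0
  b   0    0    0    0    0    0    0
  b   0    0    0    0    0    0    0
  d   0    0    1    1    1    1    1
LCS length = dp[4][6] = 1

1


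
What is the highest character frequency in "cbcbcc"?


Input: cbcbcc
Character counts:
  'b': 2
  'c': 4
Maximum frequency: 4

4


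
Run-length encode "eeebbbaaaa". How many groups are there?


Input: eeebbbaaaa
Scanning for consecutive runs:
  Group 1: 'e' x 3 (positions 0-2)
  Group 2: 'b' x 3 (positions 3-5)
  Group 3: 'a' x 4 (positions 6-9)
Total groups: 3

3


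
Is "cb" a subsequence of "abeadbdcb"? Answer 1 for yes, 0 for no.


Check if "cb" is a subsequence of "abeadbdcb"
Greedy scan:
  Position 0 ('a'): no match needed
  Position 1 ('b'): no match needed
  Position 2 ('e'): no match needed
  Position 3 ('a'): no match needed
  Position 4 ('d'): no match needed
  Position 5 ('b'): no match needed
  Position 6 ('d'): no match needed
  Position 7 ('c'): matches sub[0] = 'c'
  Position 8 ('b'): matches sub[1] = 'b'
All 2 characters matched => is a subsequence

1


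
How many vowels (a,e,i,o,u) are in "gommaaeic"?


Input: gommaaeic
Checking each character:
  'g' at position 0: consonant
  'o' at position 1: vowel (running total: 1)
  'm' at position 2: consonant
  'm' at position 3: consonant
  'a' at position 4: vowel (running total: 2)
  'a' at position 5: vowel (running total: 3)
  'e' at position 6: vowel (running total: 4)
  'i' at position 7: vowel (running total: 5)
  'c' at position 8: consonant
Total vowels: 5

5


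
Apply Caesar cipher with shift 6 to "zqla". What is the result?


Caesar cipher: shift "zqla" by 6
  'z' (pos 25) + 6 = pos 5 = 'f'
  'q' (pos 16) + 6 = pos 22 = 'w'
  'l' (pos 11) + 6 = pos 17 = 'r'
  'a' (pos 0) + 6 = pos 6 = 'g'
Result: fwrg

fwrg


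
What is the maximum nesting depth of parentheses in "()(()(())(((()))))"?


Input: "()(()(())(((()))))"
Tracking depth:
  Position 0 '(': depth becomes 1
  Position 1 ')': depth becomes 0
  Position 2 '(': depth becomes 1
  Position 3 '(': depth becomes 2
  Position 4 ')': depth becomes 1
  Position 5 '(': depth becomes 2
  Position 6 '(': depth becomes 3
  Position 7 ')': depth becomes 2
  Position 8 ')': depth becomes 1
  Position 9 '(': depth becomes 2
  Position 10 '(': depth becomes 3
  Position 11 '(': depth becomes 4
  Position 12 '(': depth becomes 5
  Position 13 ')': depth becomes 4
  Position 14 ')': depth becomes 3
  Position 15 ')': depth becomes 2
  Position 16 ')': depth becomes 1
  Position 17 ')': depth becomes 0
Maximum depth reached: 5

5


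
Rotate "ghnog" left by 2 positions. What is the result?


Input: "ghnog", rotate left by 2
First 2 characters: "gh"
Remaining characters: "nog"
Concatenate remaining + first: "nog" + "gh" = "noggh"

noggh


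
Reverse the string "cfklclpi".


Input: cfklclpi
Reading characters right to left:
  Position 7: 'i'
  Position 6: 'p'
  Position 5: 'l'
  Position 4: 'c'
  Position 3: 'l'
  Position 2: 'k'
  Position 1: 'f'
  Position 0: 'c'
Reversed: iplclkfc

iplclkfc


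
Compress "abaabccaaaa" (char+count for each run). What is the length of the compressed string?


Input: abaabccaaaa
Runs:
  'a' x 1 => "a1"
  'b' x 1 => "b1"
  'a' x 2 => "a2"
  'b' x 1 => "b1"
  'c' x 2 => "c2"
  'a' x 4 => "a4"
Compressed: "a1b1a2b1c2a4"
Compressed length: 12

12


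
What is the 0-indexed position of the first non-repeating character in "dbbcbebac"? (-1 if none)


Input: dbbcbebac
Character frequencies:
  'a': 1
  'b': 4
  'c': 2
  'd': 1
  'e': 1
Scanning left to right for freq == 1:
  Position 0 ('d'): unique! => answer = 0

0


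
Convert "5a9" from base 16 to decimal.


Input: "5a9" in base 16
Positional expansion:
  Digit '5' (value 5) x 16^2 = 1280
  Digit 'a' (value 10) x 16^1 = 160
  Digit '9' (value 9) x 16^0 = 9
Sum = 1449

1449


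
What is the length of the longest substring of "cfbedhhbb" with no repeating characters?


Input: "cfbedhhbb"
Sliding window (track last position of each char):
  Position 0 ('c'): window [0,0] length 1 -- new best
  Position 1 ('f'): window [0,1] length 2 -- new best
  Position 2 ('b'): window [0,2] length 3 -- new best
  Position 3 ('e'): window [0,3] length 4 -- new best
  Position 4 ('d'): window [0,4] length 5 -- new best
  Position 5 ('h'): window [0,5] length 6 -- new best
  Position 6 ('h'): repeat (last at 5), move window start to 6
  Position 6 ('h'): window [6,6] length 1
  Position 7 ('b'): window [6,7] length 2
  Position 8 ('b'): repeat (last at 7), move window start to 8
  Position 8 ('b'): window [8,8] length 1
Longest substring with no repeats: "cfbedh" with length 6

6


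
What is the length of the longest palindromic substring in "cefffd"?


Input: "cefffd"
Checking substrings for palindromes:
  [2:5] "fff" (len 3) => palindrome
  [2:4] "ff" (len 2) => palindrome
  [3:5] "ff" (len 2) => palindrome
Longest palindromic substring: "fff" with length 3

3


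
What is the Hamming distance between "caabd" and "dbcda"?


Comparing "caabd" and "dbcda" position by position:
  Position 0: 'c' vs 'd' => differ
  Position 1: 'a' vs 'b' => differ
  Position 2: 'a' vs 'c' => differ
  Position 3: 'b' vs 'd' => differ
  Position 4: 'd' vs 'a' => differ
Total differences (Hamming distance): 5

5


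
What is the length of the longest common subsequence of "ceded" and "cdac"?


LCS of "ceded" and "cdac"
DP table:
           c    d    a    c
      0    0    0    0    0
  c   0    1    1    1    1
  e   0    1    1    1    1
  d   0    1    2    2    2
  e   0    1    2    2    2
  d   0    1    2    2    2
LCS length = dp[5][4] = 2

2


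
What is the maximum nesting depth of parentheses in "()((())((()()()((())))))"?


Input: "()((())((()()()((())))))"
Tracking depth:
  Position 0 '(': depth becomes 1
  Position 1 ')': depth becomes 0
  Position 2 '(': depth becomes 1
  Position 3 '(': depth becomes 2
  Position 4 '(': depth becomes 3
  Position 5 ')': depth becomes 2
  Position 6 ')': depth becomes 1
  Position 7 '(': depth becomes 2
  Position 8 '(': depth becomes 3
  Position 9 '(': depth becomes 4
  Position 10 ')': depth becomes 3
  Position 11 '(': depth becomes 4
  Position 12 ')': depth becomes 3
  Position 13 '(': depth becomes 4
  Position 14 ')': depth becomes 3
  Position 15 '(': depth becomes 4
  Position 16 '(': depth becomes 5
  Position 17 '(': depth becomes 6
  Position 18 ')': depth becomes 5
  Position 19 ')': depth becomes 4
  Position 20 ')': depth becomes 3
  Position 21 ')': depth becomes 2
  Position 22 ')': depth becomes 1
  Position 23 ')': depth becomes 0
Maximum depth reached: 6

6


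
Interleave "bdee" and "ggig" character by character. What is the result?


Interleaving "bdee" and "ggig":
  Position 0: 'b' from first, 'g' from second => "bg"
  Position 1: 'd' from first, 'g' from second => "dg"
  Position 2: 'e' from first, 'i' from second => "ei"
  Position 3: 'e' from first, 'g' from second => "eg"
Result: bgdgeieg

bgdgeieg


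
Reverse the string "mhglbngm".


Input: mhglbngm
Reading characters right to left:
  Position 7: 'm'
  Position 6: 'g'
  Position 5: 'n'
  Position 4: 'b'
  Position 3: 'l'
  Position 2: 'g'
  Position 1: 'h'
  Position 0: 'm'
Reversed: mgnblghm

mgnblghm


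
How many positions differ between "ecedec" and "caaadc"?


Comparing "ecedec" and "caaadc" position by position:
  Position 0: 'e' vs 'c' => DIFFER
  Position 1: 'c' vs 'a' => DIFFER
  Position 2: 'e' vs 'a' => DIFFER
  Position 3: 'd' vs 'a' => DIFFER
  Position 4: 'e' vs 'd' => DIFFER
  Position 5: 'c' vs 'c' => same
Positions that differ: 5

5


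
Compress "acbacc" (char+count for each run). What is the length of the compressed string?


Input: acbacc
Runs:
  'a' x 1 => "a1"
  'c' x 1 => "c1"
  'b' x 1 => "b1"
  'a' x 1 => "a1"
  'c' x 2 => "c2"
Compressed: "a1c1b1a1c2"
Compressed length: 10

10


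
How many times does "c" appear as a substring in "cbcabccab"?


Searching for "c" in "cbcabccab"
Scanning each position:
  Position 0: "c" => MATCH
  Position 1: "b" => no
  Position 2: "c" => MATCH
  Position 3: "a" => no
  Position 4: "b" => no
  Position 5: "c" => MATCH
  Position 6: "c" => MATCH
  Position 7: "a" => no
  Position 8: "b" => no
Total occurrences: 4

4


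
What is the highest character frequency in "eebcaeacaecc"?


Input: eebcaeacaecc
Character counts:
  'a': 3
  'b': 1
  'c': 4
  'e': 4
Maximum frequency: 4

4


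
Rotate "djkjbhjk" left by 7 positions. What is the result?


Input: "djkjbhjk", rotate left by 7
First 7 characters: "djkjbhj"
Remaining characters: "k"
Concatenate remaining + first: "k" + "djkjbhj" = "kdjkjbhj"

kdjkjbhj


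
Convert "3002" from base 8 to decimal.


Input: "3002" in base 8
Positional expansion:
  Digit '3' (value 3) x 8^3 = 1536
  Digit '0' (value 0) x 8^2 = 0
  Digit '0' (value 0) x 8^1 = 0
  Digit '2' (value 2) x 8^0 = 2
Sum = 1538

1538


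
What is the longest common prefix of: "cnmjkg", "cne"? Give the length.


Words: cnmjkg, cne
  Position 0: all 'c' => match
  Position 1: all 'n' => match
  Position 2: ('m', 'e') => mismatch, stop
LCP = "cn" (length 2)

2


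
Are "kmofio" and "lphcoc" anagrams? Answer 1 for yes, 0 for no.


Strings: "kmofio", "lphcoc"
Sorted first:  fikmoo
Sorted second: cchlop
Differ at position 0: 'f' vs 'c' => not anagrams

0


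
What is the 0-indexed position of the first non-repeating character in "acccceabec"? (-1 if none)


Input: acccceabec
Character frequencies:
  'a': 2
  'b': 1
  'c': 5
  'e': 2
Scanning left to right for freq == 1:
  Position 0 ('a'): freq=2, skip
  Position 1 ('c'): freq=5, skip
  Position 2 ('c'): freq=5, skip
  Position 3 ('c'): freq=5, skip
  Position 4 ('c'): freq=5, skip
  Position 5 ('e'): freq=2, skip
  Position 6 ('a'): freq=2, skip
  Position 7 ('b'): unique! => answer = 7

7


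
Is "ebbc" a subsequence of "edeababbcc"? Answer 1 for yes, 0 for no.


Check if "ebbc" is a subsequence of "edeababbcc"
Greedy scan:
  Position 0 ('e'): matches sub[0] = 'e'
  Position 1 ('d'): no match needed
  Position 2 ('e'): no match needed
  Position 3 ('a'): no match needed
  Position 4 ('b'): matches sub[1] = 'b'
  Position 5 ('a'): no match needed
  Position 6 ('b'): matches sub[2] = 'b'
  Position 7 ('b'): no match needed
  Position 8 ('c'): matches sub[3] = 'c'
  Position 9 ('c'): no match needed
All 4 characters matched => is a subsequence

1


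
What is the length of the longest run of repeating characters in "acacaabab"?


Input: "acacaabab"
Scanning for longest run:
  Position 1 ('c'): new char, reset run to 1
  Position 2 ('a'): new char, reset run to 1
  Position 3 ('c'): new char, reset run to 1
  Position 4 ('a'): new char, reset run to 1
  Position 5 ('a'): continues run of 'a', length=2
  Position 6 ('b'): new char, reset run to 1
  Position 7 ('a'): new char, reset run to 1
  Position 8 ('b'): new char, reset run to 1
Longest run: 'a' with length 2

2


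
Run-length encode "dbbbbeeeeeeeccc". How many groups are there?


Input: dbbbbeeeeeeeccc
Scanning for consecutive runs:
  Group 1: 'd' x 1 (positions 0-0)
  Group 2: 'b' x 4 (positions 1-4)
  Group 3: 'e' x 7 (positions 5-11)
  Group 4: 'c' x 3 (positions 12-14)
Total groups: 4

4


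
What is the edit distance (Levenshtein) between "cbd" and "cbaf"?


Computing edit distance: "cbd" -> "cbaf"
DP table:
           c    b    a    f
      0    1    2    3    4
  c   1    0    1    2    3
  b   2    1    0    1    2
  d   3    2    1    1    2
Edit distance = dp[3][4] = 2

2


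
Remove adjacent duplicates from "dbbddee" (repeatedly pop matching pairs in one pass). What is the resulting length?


Input: dbbddee
Stack-based adjacent duplicate removal:
  Read 'd': push. Stack: d
  Read 'b': push. Stack: db
  Read 'b': matches stack top 'b' => pop. Stack: d
  Read 'd': matches stack top 'd' => pop. Stack: (empty)
  Read 'd': push. Stack: d
  Read 'e': push. Stack: de
  Read 'e': matches stack top 'e' => pop. Stack: d
Final stack: "d" (length 1)

1


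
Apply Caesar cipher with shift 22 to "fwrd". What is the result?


Caesar cipher: shift "fwrd" by 22
  'f' (pos 5) + 22 = pos 1 = 'b'
  'w' (pos 22) + 22 = pos 18 = 's'
  'r' (pos 17) + 22 = pos 13 = 'n'
  'd' (pos 3) + 22 = pos 25 = 'z'
Result: bsnz

bsnz


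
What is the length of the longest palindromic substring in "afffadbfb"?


Input: "afffadbfb"
Checking substrings for palindromes:
  [0:5] "afffa" (len 5) => palindrome
  [1:4] "fff" (len 3) => palindrome
  [6:9] "bfb" (len 3) => palindrome
  [1:3] "ff" (len 2) => palindrome
  [2:4] "ff" (len 2) => palindrome
Longest palindromic substring: "afffa" with length 5

5


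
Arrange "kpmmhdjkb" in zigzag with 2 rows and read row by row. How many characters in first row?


Zigzag "kpmmhdjkb" into 2 rows:
Placing characters:
  'k' => row 0
  'p' => row 1
  'm' => row 0
  'm' => row 1
  'h' => row 0
  'd' => row 1
  'j' => row 0
  'k' => row 1
  'b' => row 0
Rows:
  Row 0: "kmhjb"
  Row 1: "pmdk"
First row length: 5

5


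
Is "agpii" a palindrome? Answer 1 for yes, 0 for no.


Input: agpii
Reversed: iipga
  Compare pos 0 ('a') with pos 4 ('i'): MISMATCH
  Compare pos 1 ('g') with pos 3 ('i'): MISMATCH
Result: not a palindrome

0


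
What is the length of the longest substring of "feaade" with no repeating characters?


Input: "feaade"
Sliding window (track last position of each char):
  Position 0 ('f'): window [0,0] length 1 -- new best
  Position 1 ('e'): window [0,1] length 2 -- new best
  Position 2 ('a'): window [0,2] length 3 -- new best
  Position 3 ('a'): repeat (last at 2), move window start to 3
  Position 3 ('a'): window [3,3] length 1
  Position 4 ('d'): window [3,4] length 2
  Position 5 ('e'): window [3,5] length 3
Longest substring with no repeats: "fea" with length 3

3


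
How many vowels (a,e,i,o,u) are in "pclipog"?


Input: pclipog
Checking each character:
  'p' at position 0: consonant
  'c' at position 1: consonant
  'l' at position 2: consonant
  'i' at position 3: vowel (running total: 1)
  'p' at position 4: consonant
  'o' at position 5: vowel (running total: 2)
  'g' at position 6: consonant
Total vowels: 2

2


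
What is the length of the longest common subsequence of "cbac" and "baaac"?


LCS of "cbac" and "baaac"
DP table:
           b    a    a    a    c
      0    0    0    0    0    0
  c   0    0    0    0    0    1
  b   0    1    1    1    1    1
  a   0    1    2    2    2    2
  c   0    1    2    2    2    3
LCS length = dp[4][5] = 3

3


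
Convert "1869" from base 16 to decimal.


Input: "1869" in base 16
Positional expansion:
  Digit '1' (value 1) x 16^3 = 4096
  Digit '8' (value 8) x 16^2 = 2048
  Digit '6' (value 6) x 16^1 = 96
  Digit '9' (value 9) x 16^0 = 9
Sum = 6249

6249


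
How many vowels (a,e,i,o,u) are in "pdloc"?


Input: pdloc
Checking each character:
  'p' at position 0: consonant
  'd' at position 1: consonant
  'l' at position 2: consonant
  'o' at position 3: vowel (running total: 1)
  'c' at position 4: consonant
Total vowels: 1

1


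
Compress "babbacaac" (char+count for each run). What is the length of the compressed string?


Input: babbacaac
Runs:
  'b' x 1 => "b1"
  'a' x 1 => "a1"
  'b' x 2 => "b2"
  'a' x 1 => "a1"
  'c' x 1 => "c1"
  'a' x 2 => "a2"
  'c' x 1 => "c1"
Compressed: "b1a1b2a1c1a2c1"
Compressed length: 14

14


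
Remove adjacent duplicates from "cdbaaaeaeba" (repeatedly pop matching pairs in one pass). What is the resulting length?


Input: cdbaaaeaeba
Stack-based adjacent duplicate removal:
  Read 'c': push. Stack: c
  Read 'd': push. Stack: cd
  Read 'b': push. Stack: cdb
  Read 'a': push. Stack: cdba
  Read 'a': matches stack top 'a' => pop. Stack: cdb
  Read 'a': push. Stack: cdba
  Read 'e': push. Stack: cdbae
  Read 'a': push. Stack: cdbaea
  Read 'e': push. Stack: cdbaeae
  Read 'b': push. Stack: cdbaeaeb
  Read 'a': push. Stack: cdbaeaeba
Final stack: "cdbaeaeba" (length 9)

9


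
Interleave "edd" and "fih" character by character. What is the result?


Interleaving "edd" and "fih":
  Position 0: 'e' from first, 'f' from second => "ef"
  Position 1: 'd' from first, 'i' from second => "di"
  Position 2: 'd' from first, 'h' from second => "dh"
Result: efdidh

efdidh


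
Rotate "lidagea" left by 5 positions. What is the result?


Input: "lidagea", rotate left by 5
First 5 characters: "lidag"
Remaining characters: "ea"
Concatenate remaining + first: "ea" + "lidag" = "ealidag"

ealidag


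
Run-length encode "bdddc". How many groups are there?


Input: bdddc
Scanning for consecutive runs:
  Group 1: 'b' x 1 (positions 0-0)
  Group 2: 'd' x 3 (positions 1-3)
  Group 3: 'c' x 1 (positions 4-4)
Total groups: 3

3


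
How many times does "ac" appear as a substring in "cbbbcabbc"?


Searching for "ac" in "cbbbcabbc"
Scanning each position:
  Position 0: "cb" => no
  Position 1: "bb" => no
  Position 2: "bb" => no
  Position 3: "bc" => no
  Position 4: "ca" => no
  Position 5: "ab" => no
  Position 6: "bb" => no
  Position 7: "bc" => no
Total occurrences: 0

0


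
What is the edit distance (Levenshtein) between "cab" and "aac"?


Computing edit distance: "cab" -> "aac"
DP table:
           a    a    c
      0    1    2    3
  c   1    1    2    2
  a   2    1    1    2
  b   3    2    2    2
Edit distance = dp[3][3] = 2

2


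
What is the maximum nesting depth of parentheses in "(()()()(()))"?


Input: "(()()()(()))"
Tracking depth:
  Position 0 '(': depth becomes 1
  Position 1 '(': depth becomes 2
  Position 2 ')': depth becomes 1
  Position 3 '(': depth becomes 2
  Position 4 ')': depth becomes 1
  Position 5 '(': depth becomes 2
  Position 6 ')': depth becomes 1
  Position 7 '(': depth becomes 2
  Position 8 '(': depth becomes 3
  Position 9 ')': depth becomes 2
  Position 10 ')': depth becomes 1
  Position 11 ')': depth becomes 0
Maximum depth reached: 3

3


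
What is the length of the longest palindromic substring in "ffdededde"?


Input: "ffdededde"
Checking substrings for palindromes:
  [2:7] "deded" (len 5) => palindrome
  [5:9] "edde" (len 4) => palindrome
  [2:5] "ded" (len 3) => palindrome
  [3:6] "ede" (len 3) => palindrome
  [4:7] "ded" (len 3) => palindrome
  [0:2] "ff" (len 2) => palindrome
Longest palindromic substring: "deded" with length 5

5


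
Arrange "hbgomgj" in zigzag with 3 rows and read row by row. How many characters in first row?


Zigzag "hbgomgj" into 3 rows:
Placing characters:
  'h' => row 0
  'b' => row 1
  'g' => row 2
  'o' => row 1
  'm' => row 0
  'g' => row 1
  'j' => row 2
Rows:
  Row 0: "hm"
  Row 1: "bog"
  Row 2: "gj"
First row length: 2

2


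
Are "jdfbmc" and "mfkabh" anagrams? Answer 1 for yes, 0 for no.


Strings: "jdfbmc", "mfkabh"
Sorted first:  bcdfjm
Sorted second: abfhkm
Differ at position 0: 'b' vs 'a' => not anagrams

0


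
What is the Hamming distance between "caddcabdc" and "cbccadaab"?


Comparing "caddcabdc" and "cbccadaab" position by position:
  Position 0: 'c' vs 'c' => same
  Position 1: 'a' vs 'b' => differ
  Position 2: 'd' vs 'c' => differ
  Position 3: 'd' vs 'c' => differ
  Position 4: 'c' vs 'a' => differ
  Position 5: 'a' vs 'd' => differ
  Position 6: 'b' vs 'a' => differ
  Position 7: 'd' vs 'a' => differ
  Position 8: 'c' vs 'b' => differ
Total differences (Hamming distance): 8

8


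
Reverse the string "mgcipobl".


Input: mgcipobl
Reading characters right to left:
  Position 7: 'l'
  Position 6: 'b'
  Position 5: 'o'
  Position 4: 'p'
  Position 3: 'i'
  Position 2: 'c'
  Position 1: 'g'
  Position 0: 'm'
Reversed: lbopicgm

lbopicgm


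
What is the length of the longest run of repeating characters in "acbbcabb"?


Input: "acbbcabb"
Scanning for longest run:
  Position 1 ('c'): new char, reset run to 1
  Position 2 ('b'): new char, reset run to 1
  Position 3 ('b'): continues run of 'b', length=2
  Position 4 ('c'): new char, reset run to 1
  Position 5 ('a'): new char, reset run to 1
  Position 6 ('b'): new char, reset run to 1
  Position 7 ('b'): continues run of 'b', length=2
Longest run: 'b' with length 2

2


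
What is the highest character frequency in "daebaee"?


Input: daebaee
Character counts:
  'a': 2
  'b': 1
  'd': 1
  'e': 3
Maximum frequency: 3

3


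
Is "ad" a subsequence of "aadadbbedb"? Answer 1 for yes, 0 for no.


Check if "ad" is a subsequence of "aadadbbedb"
Greedy scan:
  Position 0 ('a'): matches sub[0] = 'a'
  Position 1 ('a'): no match needed
  Position 2 ('d'): matches sub[1] = 'd'
  Position 3 ('a'): no match needed
  Position 4 ('d'): no match needed
  Position 5 ('b'): no match needed
  Position 6 ('b'): no match needed
  Position 7 ('e'): no match needed
  Position 8 ('d'): no match needed
  Position 9 ('b'): no match needed
All 2 characters matched => is a subsequence

1


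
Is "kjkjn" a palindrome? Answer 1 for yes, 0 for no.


Input: kjkjn
Reversed: njkjk
  Compare pos 0 ('k') with pos 4 ('n'): MISMATCH
  Compare pos 1 ('j') with pos 3 ('j'): match
Result: not a palindrome

0


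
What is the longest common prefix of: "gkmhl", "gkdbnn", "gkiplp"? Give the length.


Words: gkmhl, gkdbnn, gkiplp
  Position 0: all 'g' => match
  Position 1: all 'k' => match
  Position 2: ('m', 'd', 'i') => mismatch, stop
LCP = "gk" (length 2)

2


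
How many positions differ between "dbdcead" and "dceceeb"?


Comparing "dbdcead" and "dceceeb" position by position:
  Position 0: 'd' vs 'd' => same
  Position 1: 'b' vs 'c' => DIFFER
  Position 2: 'd' vs 'e' => DIFFER
  Position 3: 'c' vs 'c' => same
  Position 4: 'e' vs 'e' => same
  Position 5: 'a' vs 'e' => DIFFER
  Position 6: 'd' vs 'b' => DIFFER
Positions that differ: 4

4


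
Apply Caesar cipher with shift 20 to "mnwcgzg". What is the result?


Caesar cipher: shift "mnwcgzg" by 20
  'm' (pos 12) + 20 = pos 6 = 'g'
  'n' (pos 13) + 20 = pos 7 = 'h'
  'w' (pos 22) + 20 = pos 16 = 'q'
  'c' (pos 2) + 20 = pos 22 = 'w'
  'g' (pos 6) + 20 = pos 0 = 'a'
  'z' (pos 25) + 20 = pos 19 = 't'
  'g' (pos 6) + 20 = pos 0 = 'a'
Result: ghqwata

ghqwata


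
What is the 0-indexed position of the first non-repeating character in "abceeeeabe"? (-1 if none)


Input: abceeeeabe
Character frequencies:
  'a': 2
  'b': 2
  'c': 1
  'e': 5
Scanning left to right for freq == 1:
  Position 0 ('a'): freq=2, skip
  Position 1 ('b'): freq=2, skip
  Position 2 ('c'): unique! => answer = 2

2


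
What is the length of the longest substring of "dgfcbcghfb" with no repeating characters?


Input: "dgfcbcghfb"
Sliding window (track last position of each char):
  Position 0 ('d'): window [0,0] length 1 -- new best
  Position 1 ('g'): window [0,1] length 2 -- new best
  Position 2 ('f'): window [0,2] length 3 -- new best
  Position 3 ('c'): window [0,3] length 4 -- new best
  Position 4 ('b'): window [0,4] length 5 -- new best
  Position 5 ('c'): repeat (last at 3), move window start to 4
  Position 5 ('c'): window [4,5] length 2
  Position 6 ('g'): window [4,6] length 3
  Position 7 ('h'): window [4,7] length 4
  Position 8 ('f'): window [4,8] length 5
  Position 9 ('b'): repeat (last at 4), move window start to 5
  Position 9 ('b'): window [5,9] length 5
Longest substring with no repeats: "dgfcb" with length 5

5


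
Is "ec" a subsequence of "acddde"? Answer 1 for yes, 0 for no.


Check if "ec" is a subsequence of "acddde"
Greedy scan:
  Position 0 ('a'): no match needed
  Position 1 ('c'): no match needed
  Position 2 ('d'): no match needed
  Position 3 ('d'): no match needed
  Position 4 ('d'): no match needed
  Position 5 ('e'): matches sub[0] = 'e'
Only matched 1/2 characters => not a subsequence

0


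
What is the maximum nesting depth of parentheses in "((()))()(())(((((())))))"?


Input: "((()))()(())(((((())))))"
Tracking depth:
  Position 0 '(': depth becomes 1
  Position 1 '(': depth becomes 2
  Position 2 '(': depth becomes 3
  Position 3 ')': depth becomes 2
  Position 4 ')': depth becomes 1
  Position 5 ')': depth becomes 0
  Position 6 '(': depth becomes 1
  Position 7 ')': depth becomes 0
  Position 8 '(': depth becomes 1
  Position 9 '(': depth becomes 2
  Position 10 ')': depth becomes 1
  Position 11 ')': depth becomes 0
  Position 12 '(': depth becomes 1
  Position 13 '(': depth becomes 2
  Position 14 '(': depth becomes 3
  Position 15 '(': depth becomes 4
  Position 16 '(': depth becomes 5
  Position 17 '(': depth becomes 6
  Position 18 ')': depth becomes 5
  Position 19 ')': depth becomes 4
  Position 20 ')': depth becomes 3
  Position 21 ')': depth becomes 2
  Position 22 ')': depth becomes 1
  Position 23 ')': depth becomes 0
Maximum depth reached: 6

6


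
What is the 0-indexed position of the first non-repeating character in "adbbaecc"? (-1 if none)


Input: adbbaecc
Character frequencies:
  'a': 2
  'b': 2
  'c': 2
  'd': 1
  'e': 1
Scanning left to right for freq == 1:
  Position 0 ('a'): freq=2, skip
  Position 1 ('d'): unique! => answer = 1

1


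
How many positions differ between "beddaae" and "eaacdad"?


Comparing "beddaae" and "eaacdad" position by position:
  Position 0: 'b' vs 'e' => DIFFER
  Position 1: 'e' vs 'a' => DIFFER
  Position 2: 'd' vs 'a' => DIFFER
  Position 3: 'd' vs 'c' => DIFFER
  Position 4: 'a' vs 'd' => DIFFER
  Position 5: 'a' vs 'a' => same
  Position 6: 'e' vs 'd' => DIFFER
Positions that differ: 6

6


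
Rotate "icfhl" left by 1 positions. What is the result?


Input: "icfhl", rotate left by 1
First 1 characters: "i"
Remaining characters: "cfhl"
Concatenate remaining + first: "cfhl" + "i" = "cfhli"

cfhli


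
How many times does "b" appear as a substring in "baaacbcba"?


Searching for "b" in "baaacbcba"
Scanning each position:
  Position 0: "b" => MATCH
  Position 1: "a" => no
  Position 2: "a" => no
  Position 3: "a" => no
  Position 4: "c" => no
  Position 5: "b" => MATCH
  Position 6: "c" => no
  Position 7: "b" => MATCH
  Position 8: "a" => no
Total occurrences: 3

3


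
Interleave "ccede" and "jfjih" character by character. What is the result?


Interleaving "ccede" and "jfjih":
  Position 0: 'c' from first, 'j' from second => "cj"
  Position 1: 'c' from first, 'f' from second => "cf"
  Position 2: 'e' from first, 'j' from second => "ej"
  Position 3: 'd' from first, 'i' from second => "di"
  Position 4: 'e' from first, 'h' from second => "eh"
Result: cjcfejdieh

cjcfejdieh


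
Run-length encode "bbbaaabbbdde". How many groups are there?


Input: bbbaaabbbdde
Scanning for consecutive runs:
  Group 1: 'b' x 3 (positions 0-2)
  Group 2: 'a' x 3 (positions 3-5)
  Group 3: 'b' x 3 (positions 6-8)
  Group 4: 'd' x 2 (positions 9-10)
  Group 5: 'e' x 1 (positions 11-11)
Total groups: 5

5


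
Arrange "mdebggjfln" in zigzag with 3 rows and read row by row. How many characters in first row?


Zigzag "mdebggjfln" into 3 rows:
Placing characters:
  'm' => row 0
  'd' => row 1
  'e' => row 2
  'b' => row 1
  'g' => row 0
  'g' => row 1
  'j' => row 2
  'f' => row 1
  'l' => row 0
  'n' => row 1
Rows:
  Row 0: "mgl"
  Row 1: "dbgfn"
  Row 2: "ej"
First row length: 3

3


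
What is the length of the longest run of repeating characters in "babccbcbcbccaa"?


Input: "babccbcbcbccaa"
Scanning for longest run:
  Position 1 ('a'): new char, reset run to 1
  Position 2 ('b'): new char, reset run to 1
  Position 3 ('c'): new char, reset run to 1
  Position 4 ('c'): continues run of 'c', length=2
  Position 5 ('b'): new char, reset run to 1
  Position 6 ('c'): new char, reset run to 1
  Position 7 ('b'): new char, reset run to 1
  Position 8 ('c'): new char, reset run to 1
  Position 9 ('b'): new char, reset run to 1
  Position 10 ('c'): new char, reset run to 1
  Position 11 ('c'): continues run of 'c', length=2
  Position 12 ('a'): new char, reset run to 1
  Position 13 ('a'): continues run of 'a', length=2
Longest run: 'c' with length 2

2


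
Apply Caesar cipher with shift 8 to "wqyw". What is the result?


Caesar cipher: shift "wqyw" by 8
  'w' (pos 22) + 8 = pos 4 = 'e'
  'q' (pos 16) + 8 = pos 24 = 'y'
  'y' (pos 24) + 8 = pos 6 = 'g'
  'w' (pos 22) + 8 = pos 4 = 'e'
Result: eyge

eyge


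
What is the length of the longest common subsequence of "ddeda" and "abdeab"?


LCS of "ddeda" and "abdeab"
DP table:
           a    b    d    e    a    b
      0    0    0    0    0    0    0
  d   0    0    0    1    1    1    1
  d   0    0    0    1    1    1    1
  e   0    0    0    1    2    2    2
  d   0    0    0    1    2    2    2
  a   0    1    1    1    2    3    3
LCS length = dp[5][6] = 3

3


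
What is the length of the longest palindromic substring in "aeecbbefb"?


Input: "aeecbbefb"
Checking substrings for palindromes:
  [1:3] "ee" (len 2) => palindrome
  [4:6] "bb" (len 2) => palindrome
Longest palindromic substring: "ee" with length 2

2


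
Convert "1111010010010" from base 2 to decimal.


Input: "1111010010010" in base 2
Positional expansion:
  Digit '1' (value 1) x 2^12 = 4096
  Digit '1' (value 1) x 2^11 = 2048
  Digit '1' (value 1) x 2^10 = 1024
  Digit '1' (value 1) x 2^9 = 512
  Digit '0' (value 0) x 2^8 = 0
  Digit '1' (value 1) x 2^7 = 128
  Digit '0' (value 0) x 2^6 = 0
  Digit '0' (value 0) x 2^5 = 0
  Digit '1' (value 1) x 2^4 = 16
  Digit '0' (value 0) x 2^3 = 0
  Digit '0' (value 0) x 2^2 = 0
  Digit '1' (value 1) x 2^1 = 2
  Digit '0' (value 0) x 2^0 = 0
Sum = 7826

7826


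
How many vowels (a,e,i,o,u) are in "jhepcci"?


Input: jhepcci
Checking each character:
  'j' at position 0: consonant
  'h' at position 1: consonant
  'e' at position 2: vowel (running total: 1)
  'p' at position 3: consonant
  'c' at position 4: consonant
  'c' at position 5: consonant
  'i' at position 6: vowel (running total: 2)
Total vowels: 2

2


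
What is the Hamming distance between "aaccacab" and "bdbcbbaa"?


Comparing "aaccacab" and "bdbcbbaa" position by position:
  Position 0: 'a' vs 'b' => differ
  Position 1: 'a' vs 'd' => differ
  Position 2: 'c' vs 'b' => differ
  Position 3: 'c' vs 'c' => same
  Position 4: 'a' vs 'b' => differ
  Position 5: 'c' vs 'b' => differ
  Position 6: 'a' vs 'a' => same
  Position 7: 'b' vs 'a' => differ
Total differences (Hamming distance): 6

6


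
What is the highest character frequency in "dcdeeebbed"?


Input: dcdeeebbed
Character counts:
  'b': 2
  'c': 1
  'd': 3
  'e': 4
Maximum frequency: 4

4


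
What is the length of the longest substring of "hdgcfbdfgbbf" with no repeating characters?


Input: "hdgcfbdfgbbf"
Sliding window (track last position of each char):
  Position 0 ('h'): window [0,0] length 1 -- new best
  Position 1 ('d'): window [0,1] length 2 -- new best
  Position 2 ('g'): window [0,2] length 3 -- new best
  Position 3 ('c'): window [0,3] length 4 -- new best
  Position 4 ('f'): window [0,4] length 5 -- new best
  Position 5 ('b'): window [0,5] length 6 -- new best
  Position 6 ('d'): repeat (last at 1), move window start to 2
  Position 6 ('d'): window [2,6] length 5
  Position 7 ('f'): repeat (last at 4), move window start to 5
  Position 7 ('f'): window [5,7] length 3
  Position 8 ('g'): window [5,8] length 4
  Position 9 ('b'): repeat (last at 5), move window start to 6
  Position 9 ('b'): window [6,9] length 4
  Position 10 ('b'): repeat (last at 9), move window start to 10
  Position 10 ('b'): window [10,10] length 1
  Position 11 ('f'): window [10,11] length 2
Longest substring with no repeats: "hdgcfb" with length 6

6


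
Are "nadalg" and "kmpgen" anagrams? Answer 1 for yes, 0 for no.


Strings: "nadalg", "kmpgen"
Sorted first:  aadgln
Sorted second: egkmnp
Differ at position 0: 'a' vs 'e' => not anagrams

0


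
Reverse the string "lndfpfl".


Input: lndfpfl
Reading characters right to left:
  Position 6: 'l'
  Position 5: 'f'
  Position 4: 'p'
  Position 3: 'f'
  Position 2: 'd'
  Position 1: 'n'
  Position 0: 'l'
Reversed: lfpfdnl

lfpfdnl


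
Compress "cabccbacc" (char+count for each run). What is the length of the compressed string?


Input: cabccbacc
Runs:
  'c' x 1 => "c1"
  'a' x 1 => "a1"
  'b' x 1 => "b1"
  'c' x 2 => "c2"
  'b' x 1 => "b1"
  'a' x 1 => "a1"
  'c' x 2 => "c2"
Compressed: "c1a1b1c2b1a1c2"
Compressed length: 14

14


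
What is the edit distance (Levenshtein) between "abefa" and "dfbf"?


Computing edit distance: "abefa" -> "dfbf"
DP table:
           d    f    b    f
      0    1    2    3    4
  a   1    1    2    3    4
  b   2    2    2    2    3
  e   3    3    3    3    3
  f   4    4    3    4    3
  a   5    5    4    4    4
Edit distance = dp[5][4] = 4

4


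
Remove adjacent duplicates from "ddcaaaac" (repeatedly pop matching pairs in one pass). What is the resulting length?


Input: ddcaaaac
Stack-based adjacent duplicate removal:
  Read 'd': push. Stack: d
  Read 'd': matches stack top 'd' => pop. Stack: (empty)
  Read 'c': push. Stack: c
  Read 'a': push. Stack: ca
  Read 'a': matches stack top 'a' => pop. Stack: c
  Read 'a': push. Stack: ca
  Read 'a': matches stack top 'a' => pop. Stack: c
  Read 'c': matches stack top 'c' => pop. Stack: (empty)
Final stack: "" (length 0)

0


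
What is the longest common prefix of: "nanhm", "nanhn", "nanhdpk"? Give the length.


Words: nanhm, nanhn, nanhdpk
  Position 0: all 'n' => match
  Position 1: all 'a' => match
  Position 2: all 'n' => match
  Position 3: all 'h' => match
  Position 4: ('m', 'n', 'd') => mismatch, stop
LCP = "nanh" (length 4)

4


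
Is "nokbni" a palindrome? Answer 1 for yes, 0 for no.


Input: nokbni
Reversed: inbkon
  Compare pos 0 ('n') with pos 5 ('i'): MISMATCH
  Compare pos 1 ('o') with pos 4 ('n'): MISMATCH
  Compare pos 2 ('k') with pos 3 ('b'): MISMATCH
Result: not a palindrome

0


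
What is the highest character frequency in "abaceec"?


Input: abaceec
Character counts:
  'a': 2
  'b': 1
  'c': 2
  'e': 2
Maximum frequency: 2

2
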